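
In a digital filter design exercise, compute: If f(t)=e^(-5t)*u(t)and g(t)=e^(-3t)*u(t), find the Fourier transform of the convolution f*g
By the convolution theorem: F{f*g}=F(omega)*G(omega)
F(omega)=1/(5 + j*omega), G(omega)=1/(3 + j*omega)
F{f*g}=1/((5 + j*omega)(3 + j*omega))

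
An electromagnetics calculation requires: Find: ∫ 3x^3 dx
Using power rule: ∫ 3x^3 dx=3/4 x^4+C=(3/4)x^4+C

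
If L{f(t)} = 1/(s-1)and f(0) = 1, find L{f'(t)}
L{f'(t)} = s·F(s) - f(0) = s/(s-1)-1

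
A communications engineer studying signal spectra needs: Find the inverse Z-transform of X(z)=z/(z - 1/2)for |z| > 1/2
Standard pair: z/(z-a) <-> a^n * u[n] for causal signals
With a = 1/2: x[n] = (1/2)^n * u[n]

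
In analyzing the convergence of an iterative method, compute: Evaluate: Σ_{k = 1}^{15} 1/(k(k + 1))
Partial fractions: 1/(k(k + 1)) = 1/k - 1/(k + 1)
Telescoping sum: 1(1 - 1/16) = 1·15/16

Answer: 15/16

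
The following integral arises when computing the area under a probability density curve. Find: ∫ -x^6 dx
Using power rule: ∫ -x^6 dx = -1/7 x^7+C = (-1/7)x^7+C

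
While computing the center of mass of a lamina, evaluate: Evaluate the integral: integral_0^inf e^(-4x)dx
integral_0^inf e^(-4x) dx = [-1/4 * e^(-4x)]_0^inf
= 0 - (-1/4) = 1/4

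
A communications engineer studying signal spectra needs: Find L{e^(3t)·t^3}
First shifting: L{e^(at)f(t)}=F(s-a)
L{t^3}=6/s^4
Shift s → s-3: 6/(s-3)^4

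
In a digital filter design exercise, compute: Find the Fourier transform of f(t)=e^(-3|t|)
Using the standard pair: F{e^(-a|t|)} = 2a/(a^2 + omega^2)
With a = 3: F(omega) = 6/(9 + omega^2)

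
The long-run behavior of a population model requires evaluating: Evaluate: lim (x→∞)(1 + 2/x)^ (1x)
Rewrite as [(1 + 2/x)^x]^1.
lim(1 + 2/x)^x = e^2, so limit = (e^2)^1 = e^2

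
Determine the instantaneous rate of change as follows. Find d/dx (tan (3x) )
Chain rule: d/dx[tan(u)]=sec²(u)·u' where u=3x
u'=3

Answer: 3·sec²(3x)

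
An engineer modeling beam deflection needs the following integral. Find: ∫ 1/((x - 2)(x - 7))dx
Partial fractions: 1/((x-2)(x-7)) = A/(x-2)+B/(x-7)
A = -1/5, B = 1/5
∫ [-1/5· 1/(x-2)+1/5· 1/(x-7)] dx
= (1/5)[ln|x-7| - ln|x-2|]+C

Answer: (1/5)·ln|(x-7)/(x-2)|+C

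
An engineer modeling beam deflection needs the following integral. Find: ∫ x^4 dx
Using power rule: ∫ x^4 dx = 1/5 x^5 + C = (1/5)x^5 + C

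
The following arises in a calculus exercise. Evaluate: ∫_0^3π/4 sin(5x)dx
Antiderivative: -cos(5x)/5
Evaluate at bounds: [-cos(5·3π/4)/5] - [-cos(5·0)/5]
= (-(√2/2) + (1))/5 = 1/5 - √2/10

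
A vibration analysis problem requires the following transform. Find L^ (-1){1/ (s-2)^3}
L^(-1){1/(s-a)^n} = t^(n-1)·e^(at)/(n-1)!
Here a = 2, n = 3: t^2·e^(2t)/2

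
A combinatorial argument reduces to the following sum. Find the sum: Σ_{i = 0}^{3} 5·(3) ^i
Geometric series: S=a(1 - r^n)/(1 - r)
a=5, r=3, n=4
S=5(1 - 81)/-2=200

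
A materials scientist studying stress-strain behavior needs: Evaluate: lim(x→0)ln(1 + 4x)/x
L'Hôpital (0/0): lim 4/(1+4x) / 1 = 4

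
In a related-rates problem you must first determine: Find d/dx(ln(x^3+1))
Chain rule: d/dx[ln(u)] = u'/u where u = x^3+1
u' = 3x^2

Answer: (3x^2)/(x^3+1)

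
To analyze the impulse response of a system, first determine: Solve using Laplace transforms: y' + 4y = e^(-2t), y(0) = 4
Take L: sY - 4 + 4Y = 1/(s + 2)
Y(s + 4) = 1/(s + 2) + 4
Y = 1/((s + 2)(s + 4)) + 4/(s + 4)
Partial fractions: 1/((s + 2)(s + 4)) = (1/2)/(s + 2) - (1/2)/(s + 4)
So Y = (1/2)/(s + 2) + (7/2)/(s + 4)
Inverse Laplace transform (L^(-1){1/(s + 2)} = e^(-2t), L^(-1){1/(s + 4)} = e^(-4t)):

Answer: y(t) = (1/2)·e^(-2t) + (7/2)·e^(-4t)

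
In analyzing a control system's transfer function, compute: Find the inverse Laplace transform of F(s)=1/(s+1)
L^(-1){1/(s-a)}=c·e^(at)
Here a=-1, c=1

Answer: e^(-t)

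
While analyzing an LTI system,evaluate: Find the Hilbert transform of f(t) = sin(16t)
The Hilbert transform shifts each frequency component by -pi/2.
H{sin(wt)}=-cos(wt)
With w=16: H{sin(16t)}=-cos(16t)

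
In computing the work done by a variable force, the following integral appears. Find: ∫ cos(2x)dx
Using substitution u = 2x: ∫ cos(u) du/2 = sin(u)/2 + C

Answer: (1/2)sin(2x) + C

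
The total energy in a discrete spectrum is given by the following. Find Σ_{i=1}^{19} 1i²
=1·n(n + 1)(2n + 1)/6=1·19·20·39/6=2470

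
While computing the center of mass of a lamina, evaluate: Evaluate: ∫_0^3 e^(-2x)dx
Antiderivative: (1/(-2))e^(-2x)
Evaluate: (1/(-2))(e^-6 - 1)

Answer: (e^-6 - 1)/(-2)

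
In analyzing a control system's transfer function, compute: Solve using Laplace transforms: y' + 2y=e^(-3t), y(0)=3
Take L: sY - 3+2Y = 1/(s+3)
Y(s+2) = 1/(s+3)+3
Y = 1/((s+3)(s+2))+3/(s+2)
Partial fractions: 1/((s+3)(s+2)) = -1/(s+3)+1/(s+2)
So Y = -1/(s+3)+4/(s+2)
Inverse Laplace transform (L^(-1){1/(s+3)} = e^(-3t), L^(-1){1/(s+2)} = e^(-2t)):

Answer: y(t) = -1·e^(-3t)+4·e^(-2t)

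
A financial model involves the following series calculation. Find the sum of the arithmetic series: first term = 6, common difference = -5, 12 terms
Last term: a_n=6 + (12 - 1)·-5=-49
Sum=n(a_1 + a_n)/2=12(6 + (-49))/2=-258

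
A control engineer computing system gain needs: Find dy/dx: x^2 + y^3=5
Differentiate: 2x+3y^2·(dy/dx)=0
dy/dx=-2x/(3y^2)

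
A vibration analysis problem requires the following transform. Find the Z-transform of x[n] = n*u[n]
Standard pair: Z{n*u[n]} = z/(z-1)^2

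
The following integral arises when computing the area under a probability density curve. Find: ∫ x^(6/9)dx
Power rule: ∫ x^(2/3) dx=x^(5/3)/(5/3)+C

Answer: (3/5)·x^(5/3)+C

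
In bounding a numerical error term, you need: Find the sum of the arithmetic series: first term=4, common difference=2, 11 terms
Last term: a_n = 4 + (11 - 1)·2 = 24
Sum = n(a_1 + a_n)/2 = 11(4 + 24)/2 = 154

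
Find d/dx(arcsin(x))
d/dx[arcsin(u)]=u'/√(1-u²), u=x, u'=1

Answer: 1/√(1-x²)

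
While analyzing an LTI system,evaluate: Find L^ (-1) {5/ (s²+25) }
L^(-1){w/(s² + w²)}=sin(wt)
Here w=5

Answer: sin(5t)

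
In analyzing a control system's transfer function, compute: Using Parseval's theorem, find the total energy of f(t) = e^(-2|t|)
Parseval's theorem: E=integral |f(t)|^2 dt=(1/2pi) integral |F(omega)|^2 domega
E=integral_{-inf}^{inf} e^(-4|t|) dt=2*integral_0^inf e^(-4t) dt=2/(2*2)=1/2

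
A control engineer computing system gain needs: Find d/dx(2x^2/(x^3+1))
Quotient rule: (f/g)'=(f'g - fg')/g²
f=2x^2, f'=4x
g=x^3 + 1, g'=3x^2

Answer: (4x·(x^3 + 1) - 6x^4)/(x^3 + 1)²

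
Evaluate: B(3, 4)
B(x,y) = Γ(x)Γ(y)/Γ(x+y) = (x-1)!(y-1)!/(x+y-1)!
B(3,4) = 2!·3!/6! = 1/60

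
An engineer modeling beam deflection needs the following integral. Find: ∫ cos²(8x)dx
Using identity cos²(u) = (1 + cos(2u))/2:
∫ (1 + cos(16x))/2 dx = x/2 + sin(16x)/32 + C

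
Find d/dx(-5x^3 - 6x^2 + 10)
Power rule: d/dx(ax^n)=n·a·x^(n-1)
Term by term: -15·x^2-12·x

Answer: -15x^2-12x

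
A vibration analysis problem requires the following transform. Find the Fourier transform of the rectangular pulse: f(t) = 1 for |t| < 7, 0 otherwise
F(omega)=integral from -7 to 7 of e^(-j * omega * t) dt
=2 * sin(7 * omega)/omega=14 * sinc(7 * omega/pi)

Answer: 2 * sin(7 * omega)/omega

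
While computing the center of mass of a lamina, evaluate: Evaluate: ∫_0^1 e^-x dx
Antiderivative: -e^-x
Evaluate: -(e^-1 - 1)

Answer: (e^-1 - 1)/(-1)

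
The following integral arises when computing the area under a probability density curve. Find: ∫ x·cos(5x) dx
By parts: u=x, dv=cos(5x) dx
du=dx, v=sin(5x)/5
=x·sin(5x)/5+cos(5x)/5²+C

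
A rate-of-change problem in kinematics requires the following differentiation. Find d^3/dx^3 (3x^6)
Apply power rule 3 times:
d^1: 18x^5
d^2: 90x^4
d^3: 360x^3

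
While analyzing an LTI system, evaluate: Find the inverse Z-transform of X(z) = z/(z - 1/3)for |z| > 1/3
Standard pair: z/(z-a) <-> a^n*u[n] for causal signals
With a = 1/3: x[n] = (1/3)^n*u[n]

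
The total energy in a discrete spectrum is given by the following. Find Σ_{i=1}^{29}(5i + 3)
= 5·Σ i + 3·29 = 5·435 + 87 = 2262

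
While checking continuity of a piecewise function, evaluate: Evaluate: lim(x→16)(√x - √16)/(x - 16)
Multiply by conjugate (√x + √16)/(√x + √16):
= (x - 16)/((x - 16)(√x + √16)) = 1/(√x + √16)
As x → 16: 1/(2√16)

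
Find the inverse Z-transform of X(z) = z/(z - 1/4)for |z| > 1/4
Standard pair: z/(z-a) <-> a^n * u[n] for causal signals
With a=1/4: x[n]=(1/4)^n * u[n]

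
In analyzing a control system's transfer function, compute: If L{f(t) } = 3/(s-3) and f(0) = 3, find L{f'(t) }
L{f'(t)} = s·F(s) - f(0) = 3s/(s-3) - 3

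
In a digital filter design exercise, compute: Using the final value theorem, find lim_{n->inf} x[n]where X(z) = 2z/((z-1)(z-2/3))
Final value theorem: lim x[n]=lim_{z->1} (z-1) * X(z)
(z-1) * X(z)=2z/(z-2/3)
As z->1: 2/(1 - 2/3)=2/(1/3)=6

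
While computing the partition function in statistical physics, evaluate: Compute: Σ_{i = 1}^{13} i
Using formula: Σ i^1=n(n+1)/2=13·14/2=91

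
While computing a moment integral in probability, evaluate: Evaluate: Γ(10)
Γ(n) = (n-1)! for positive integers
Γ(10) = 9! = 362880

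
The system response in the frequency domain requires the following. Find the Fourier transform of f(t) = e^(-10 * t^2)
The Fourier transform of a Gaussian e^(-a*t^2) is sqrt(pi/a)*e^(-omega^2/(4a)).
With a = 10: F(omega) = sqrt(pi/10)*e^(-omega^2/40)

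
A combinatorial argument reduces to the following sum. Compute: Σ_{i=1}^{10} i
Using formula: Σ i^1=n(n+1)/2=10·11/2=55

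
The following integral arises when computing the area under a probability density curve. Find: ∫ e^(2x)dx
Since d/dx[e^(2x)] = 2e^(2x), we get 1/2 e^(2x) + C

Answer: (1/2)e^(2x) + C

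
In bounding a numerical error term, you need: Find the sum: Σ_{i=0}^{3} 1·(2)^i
Geometric series: S = a(1 - r^n)/(1 - r)
a = 1, r = 2, n = 4
S = 1(1-16)/-1 = 15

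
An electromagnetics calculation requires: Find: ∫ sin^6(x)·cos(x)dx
Let u = sin(x), du = cos(x) dx
∫ u^6 du = u^7/7 + C

Answer: sin^7(x)/7 + C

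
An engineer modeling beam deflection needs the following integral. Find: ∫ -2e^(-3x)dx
Since d/dx[e^(-3x)]=-3e^(-3x), we get 2/3 e^(-3x) + C

Answer: (2/3)e^(-3x) + C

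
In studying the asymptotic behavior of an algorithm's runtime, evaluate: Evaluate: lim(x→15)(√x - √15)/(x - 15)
Multiply by conjugate (√x+√15)/(√x+√15):
=(x - 15)/((x - 15)(√x+√15))=1/(√x+√15)
As x → 15: 1/(2√15)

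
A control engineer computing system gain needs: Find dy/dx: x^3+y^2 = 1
Differentiate: 3x^2 + 2y·(dy/dx)=0
dy/dx=-3x^2/(2y)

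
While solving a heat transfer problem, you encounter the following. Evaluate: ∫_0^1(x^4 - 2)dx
Step 1: Find antiderivative F(x)=(1/5)x^5-2x
Step 2: F(1) - F(0)=-9/5 - (0)=-9/5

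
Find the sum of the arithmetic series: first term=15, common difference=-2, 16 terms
Last term: a_n=15+(16-1)·-2=-15
Sum=n(a_1+a_n)/2=16(15+(-15))/2=0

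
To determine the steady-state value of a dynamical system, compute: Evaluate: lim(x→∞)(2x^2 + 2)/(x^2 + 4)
Divide numerator and denominator by x^2:
lim (2 + 2/x^2)/(1 + 4/x^2)=2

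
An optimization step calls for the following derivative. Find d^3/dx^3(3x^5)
Apply power rule 3 times:
d^1: 15x^4
d^2: 60x^3
d^3: 180x^2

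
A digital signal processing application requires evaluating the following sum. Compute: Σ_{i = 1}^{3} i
Using formula: Σ i^1=n(n+1)/2=3·4/2=6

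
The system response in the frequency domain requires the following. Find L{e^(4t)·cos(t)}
First shifting: L{e^(at)f(t)}=F(s-a)
L{cos(t)}=s/(s² + 1)
Shift: (s-4)/((s-4)² + 1)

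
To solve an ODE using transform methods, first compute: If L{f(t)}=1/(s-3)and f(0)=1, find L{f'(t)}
L{f'(t)}=s·F(s) - f(0)=s/(s-3)-1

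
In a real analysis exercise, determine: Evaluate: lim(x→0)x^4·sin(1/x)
Squeeze theorem: -|x^4| ≤ x^4·sin(1/x) ≤ |x^4|
Since x^4 → 0 as x → 0, by squeeze theorem the limit is 0

Answer: 0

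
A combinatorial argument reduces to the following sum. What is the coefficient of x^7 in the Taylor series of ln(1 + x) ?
ln(1+x) = Σ (-1)^(n+1) x^n/n
Coefficient of x^7 = (-1)^8/7 = 1/7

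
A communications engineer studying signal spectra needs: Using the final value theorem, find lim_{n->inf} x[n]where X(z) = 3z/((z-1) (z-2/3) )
Final value theorem: lim x[n] = lim_{z->1} (z-1) * X(z)
(z-1) * X(z) = 3z/(z-2/3)
As z->1: 3/(1-2/3) = 3/(1/3) = 9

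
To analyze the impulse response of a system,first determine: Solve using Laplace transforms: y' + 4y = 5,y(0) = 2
Take L of both sides: sY(s) - 2 + 4Y(s) = 5/s
Y(s)(s + 4) = 5/s + 2
Y(s) = 5/(s(s + 4)) + 2/(s + 4)
Partial fractions: 5/(s(s + 4)) = (5/4)/s - (5/4)/(s + 4)
So Y(s) = (5/4)/s + (3/4)/(s + 4)
Inverse transform (L^(-1){1/s} = 1, L^(-1){1/(s + 4)} = e^(-4t)):

Answer: y(t) = 5/4 + (3/4)·e^(-4t)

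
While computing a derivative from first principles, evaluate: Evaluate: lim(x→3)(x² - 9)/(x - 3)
Factor: (x² - 9)=(x-3)(x+3)
Cancel (x-3): lim(x→3) (x+3)=6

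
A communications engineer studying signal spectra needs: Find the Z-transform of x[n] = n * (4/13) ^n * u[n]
Using the property Z{n*a^n*u[n]}=az/(z-a)^2
With a=4/13: X(z)=(4/13)z/(z - 4/13)^2, |z| > 4/13

Answer: (4/13)z/(z - 4/13)^2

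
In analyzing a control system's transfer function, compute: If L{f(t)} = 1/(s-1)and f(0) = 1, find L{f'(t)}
L{f'(t)} = s·F(s) - f(0) = s/(s-1)-1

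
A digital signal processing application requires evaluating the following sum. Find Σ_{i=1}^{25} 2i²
= 2·n(n+1)(2n+1)/6 = 2·25·26·51/6 = 11050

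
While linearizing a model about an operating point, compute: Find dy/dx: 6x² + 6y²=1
Differentiate: 12x+12y·(dy/dx)=0
dy/dx=-12x/(12y)=-1·(x/y)

Answer: dy/dx=-1·(x/y)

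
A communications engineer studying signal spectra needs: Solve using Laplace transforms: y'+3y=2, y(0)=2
Take L of both sides: sY(s)-2+3Y(s) = 2/s
Y(s)(s+3) = 2/s+2
Y(s) = 2/(s(s+3))+2/(s+3)
Partial fractions: 2/(s(s+3)) = (2/3)/s - (2/3)/(s+3)
So Y(s) = (2/3)/s+(4/3)/(s+3)
Inverse transform (L^(-1){1/s} = 1, L^(-1){1/(s+3)} = e^(-3t)):

Answer: y(t) = 2/3+(4/3)·e^(-3t)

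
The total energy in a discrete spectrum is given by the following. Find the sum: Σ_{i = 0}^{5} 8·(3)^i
Geometric series: S = a(1 - r^n)/(1 - r)
a = 8, r = 3, n = 6
S = 8(1-729)/-2 = 2912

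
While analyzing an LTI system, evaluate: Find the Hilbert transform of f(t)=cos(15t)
The Hilbert transform shifts each frequency component by -pi/2.
H{cos(wt)}=sin(wt)
With w=15: H{cos(15t)}=sin(15t)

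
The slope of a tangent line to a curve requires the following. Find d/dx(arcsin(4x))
d/dx[arcsin(u)]=u'/√(1-u²), u=4x, u'=4

Answer: 4/√(1-16x²)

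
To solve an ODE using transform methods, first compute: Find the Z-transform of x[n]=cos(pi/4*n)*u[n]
Z{cos(w0*n)*u[n]} = z(z - cos(w0))/(z^2-2z*cos(w0)+1)
With w0 = pi/4: X(z) = z(z - cos(pi/4))/(z^2-2z*cos(pi/4)+1)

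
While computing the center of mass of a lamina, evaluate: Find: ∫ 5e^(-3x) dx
Since d/dx[e^(-3x)] = -3e^(-3x), we get -5/3 e^(-3x) + C

Answer: (-5/3)e^(-3x) + C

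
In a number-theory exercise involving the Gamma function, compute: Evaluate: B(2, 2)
B(x,y) = Γ(x)Γ(y)/Γ(x+y) = (x-1)!(y-1)!/(x+y-1)!
B(2,2) = 1!·1!/3! = 1/6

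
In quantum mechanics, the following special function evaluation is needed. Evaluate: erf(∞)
erf(∞)=1 (the error function converges to 1)

Answer: 1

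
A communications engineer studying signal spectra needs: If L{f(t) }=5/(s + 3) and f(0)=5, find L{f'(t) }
L{f'(t)}=s·F(s) - f(0)=5s/(s+3)-5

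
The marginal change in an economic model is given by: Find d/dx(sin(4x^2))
Chain rule: d/dx[sin(u)]=cos(u)·u' where u=4x^2
u'=8x

Answer: 8x·cos(4x^2)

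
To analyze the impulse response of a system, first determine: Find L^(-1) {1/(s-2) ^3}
L^(-1){1/(s-a)^n} = t^(n-1)·e^(at)/(n-1)!
Here a = 2, n = 3: t^2·e^(2t)/2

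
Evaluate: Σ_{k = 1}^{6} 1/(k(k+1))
Partial fractions: 1/(k(k + 1)) = 1/k - 1/(k + 1)
Telescoping sum: 1(1 - 1/7) = 1·6/7

Answer: 6/7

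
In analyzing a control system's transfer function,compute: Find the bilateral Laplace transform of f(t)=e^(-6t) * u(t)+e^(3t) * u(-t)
For e^(-6t)*u(t): L = 1/(s + 6), Re(s) > -6
For e^(3t)*u(-t): L = -1/(s-3), Re(s) < 3
Combined: F(s) = 1/(s + 6) - 1/(s-3), -6 < Re(s) < 3

Answer: 1/(s + 6) - 1/(s-3), ROC: -6 < Re(s) < 3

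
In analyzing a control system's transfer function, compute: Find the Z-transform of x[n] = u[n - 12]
Using the time-shift property: Z{u[n-12]}=z^(-12) * z/(z-1)
=z^(-11)/(z-1)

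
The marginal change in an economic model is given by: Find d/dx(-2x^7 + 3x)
Power rule: d/dx(ax^n) = n·a·x^(n-1)
Term by term: -14·x^6 + 3

Answer: -14x^6 + 3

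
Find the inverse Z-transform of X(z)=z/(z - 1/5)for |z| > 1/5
Standard pair: z/(z-a) <-> a^n*u[n] for causal signals
With a=1/5: x[n]=(1/5)^n*u[n]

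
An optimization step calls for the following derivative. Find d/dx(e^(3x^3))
Chain rule: d/dx[e^u]=e^u · u' where u=3x^3
u'=9x^2

Answer: 9x^2·e^(3x^3)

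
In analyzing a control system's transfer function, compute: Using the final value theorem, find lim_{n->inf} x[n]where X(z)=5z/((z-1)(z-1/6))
Final value theorem: lim x[n]=lim_{z->1} (z-1) * X(z)
(z-1) * X(z)=5z/(z-1/6)
As z->1: 5/(1 - 1/6)=5/(5/6)=6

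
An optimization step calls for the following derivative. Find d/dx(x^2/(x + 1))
Quotient rule: (f/g)'=(f'g - fg')/g²
f=x^2, f'=2x
g=x+1, g'=1

Answer: (2x·(x+1) - x^2)/(x+1)²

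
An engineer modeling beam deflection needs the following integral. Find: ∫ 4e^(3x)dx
Since d/dx[e^(3x)]=3e^(3x), we get 4/3 e^(3x)+C

Answer: (4/3)e^(3x)+C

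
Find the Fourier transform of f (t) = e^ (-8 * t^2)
The Fourier transform of a Gaussian e^(-a * t^2) is sqrt(pi/a) * e^(-omega^2/(4a)).
With a=8: F(omega)=sqrt(pi/8) * e^(-omega^2/32)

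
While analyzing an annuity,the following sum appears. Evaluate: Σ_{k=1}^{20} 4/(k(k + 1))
Partial fractions: 4/(k(k+1))=4/k - 4/(k+1)
Telescoping sum: 4(1-1/21)=4·20/21

Answer: 80/21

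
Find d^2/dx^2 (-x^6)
Apply power rule 2 times:
d^1: -6x^5
d^2: -30x^4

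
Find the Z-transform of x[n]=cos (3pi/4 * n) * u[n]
Z{cos(w0*n)*u[n]}=z(z - cos(w0))/(z^2-2z*cos(w0)+1)
With w0=3pi/4: X(z)=z(z - cos(3pi/4))/(z^2-2z*cos(3pi/4)+1)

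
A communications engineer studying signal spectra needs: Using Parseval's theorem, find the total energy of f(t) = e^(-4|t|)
Parseval's theorem: E=integral |f(t)|^2 dt=(1/2pi) integral |F(omega)|^2 domega
E=integral_{-inf}^{inf} e^(-8|t|) dt=2*integral_0^inf e^(-8t) dt=2/(2*4)=1/4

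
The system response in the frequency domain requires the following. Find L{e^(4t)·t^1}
First shifting: L{e^(at)f(t)} = F(s-a)
L{t^1} = 1/s^2
Shift s → s-4: 1/(s-4)^2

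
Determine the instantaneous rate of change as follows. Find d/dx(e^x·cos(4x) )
Product rule: (fg)' = f'g+fg'
f = e^x, f' = e^x
g = cos(4x), g' = -4·sin(4x)

Answer: e^x·cos(4x)-4·e^x·sin(4x)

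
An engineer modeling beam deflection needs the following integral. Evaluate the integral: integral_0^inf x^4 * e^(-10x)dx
This is a Gamma integral. Substitute u=10x (du=10 dx):
integral_0^inf x^4*e^(-10x) dx=(1/10^5) integral_0^inf u^4*e^(-u) du
=Gamma(5)/10^5=4!/10^5=24/100000

Answer: 3/12500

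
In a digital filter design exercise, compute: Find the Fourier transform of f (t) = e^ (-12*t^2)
The Fourier transform of a Gaussian e^(-a*t^2) is sqrt(pi/a)*e^(-omega^2/(4a)).
With a = 12: F(omega) = sqrt(pi/12)*e^(-omega^2/48)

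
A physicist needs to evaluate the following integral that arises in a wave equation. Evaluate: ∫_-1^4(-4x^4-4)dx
Step 1: Find antiderivative F(x)=(-4/5)x^5-4x
Step 2: F(4) - F(-1)=-4176/5 - (24/5)=-840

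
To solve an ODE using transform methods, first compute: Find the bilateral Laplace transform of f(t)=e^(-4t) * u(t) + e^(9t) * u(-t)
For e^(-4t) * u(t): L = 1/(s+4), Re(s) > -4
For e^(9t) * u(-t): L = -1/(s-9), Re(s) < 9
Combined: F(s) = 1/(s+4)-1/(s-9), -4 < Re(s) < 9

Answer: 1/(s+4)-1/(s-9), ROC: -4 < Re(s) < 9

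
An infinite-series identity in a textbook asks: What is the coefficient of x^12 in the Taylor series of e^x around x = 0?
Taylor series of e^x=Σ x^n/n!
Coefficient of x^12=1/12!=1/479001600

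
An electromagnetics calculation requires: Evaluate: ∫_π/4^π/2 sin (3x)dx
Antiderivative: -cos(3x)/3
Evaluate at bounds: [-cos(3·π/2)/3] - [-cos(3·π/4)/3]
=(-(0)+(-√2/2))/3=-√2/6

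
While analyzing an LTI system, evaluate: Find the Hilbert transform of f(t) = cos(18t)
The Hilbert transform shifts each frequency component by -pi/2.
H{cos(wt)} = sin(wt)
With w = 18: H{cos(18t)} = sin(18t)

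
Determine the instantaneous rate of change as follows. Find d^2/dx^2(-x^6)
Apply power rule 2 times:
d^1: -6x^5
d^2: -30x^4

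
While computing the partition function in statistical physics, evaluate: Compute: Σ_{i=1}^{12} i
Using formula: Σ i^1 = n(n + 1)/2 = 12·13/2 = 78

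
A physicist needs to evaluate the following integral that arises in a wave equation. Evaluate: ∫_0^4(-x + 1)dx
Step 1: Find antiderivative F(x)=(-1/2)x^2 + x
Step 2: F(4) - F(0)=-4 - (0)=-4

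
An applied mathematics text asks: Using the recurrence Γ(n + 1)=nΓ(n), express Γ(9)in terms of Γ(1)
Γ(9) = 8Γ(8) = 8·7Γ(7) = ... = 8!·Γ(1) = 40320·Γ(1)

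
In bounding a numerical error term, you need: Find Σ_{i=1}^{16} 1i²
= 1·n(n+1)(2n+1)/6 = 1·16·17·33/6 = 1496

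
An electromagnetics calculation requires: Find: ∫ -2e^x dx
Since d/dx[e^x]=+ e^x, we get -2e^x + C

Answer: -2e^x + C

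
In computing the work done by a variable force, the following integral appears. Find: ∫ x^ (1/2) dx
Power rule: ∫ x^(1/2) dx=x^(3/2)/(3/2) + C

Answer: (2/3)·x^(3/2) + C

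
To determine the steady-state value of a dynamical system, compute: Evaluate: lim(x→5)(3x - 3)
Polynomial is continuous, so substitute x = 5:
3·5-3 = 12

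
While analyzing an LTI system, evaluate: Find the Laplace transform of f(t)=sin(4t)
L{sin(wt)} = w/(s²+w²)
L{sin(4t)} = 4/(s²+16)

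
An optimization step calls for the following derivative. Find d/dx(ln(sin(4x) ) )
Chain rule: d/dx[ln(u)] = u'/u where u = sin(4x)
u' = 4cos(4x)

Answer: (4cos(4x))/(sin(4x))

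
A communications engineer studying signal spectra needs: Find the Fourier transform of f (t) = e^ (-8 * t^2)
The Fourier transform of a Gaussian e^(-a * t^2) is sqrt(pi/a) * e^(-omega^2/(4a)).
With a = 8: F(omega) = sqrt(pi/8) * e^(-omega^2/32)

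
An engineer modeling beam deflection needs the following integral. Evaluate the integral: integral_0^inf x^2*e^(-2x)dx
This is a Gamma integral. Substitute u = 2x (du = 2 dx):
integral_0^inf x^2*e^(-2x) dx = (1/2^3) integral_0^inf u^2*e^(-u) du
= Gamma(3)/2^3 = 2!/2^3 = 2/8

Answer: 1/4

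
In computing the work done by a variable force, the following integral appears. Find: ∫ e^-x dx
Since d/dx[e^-x]=- e^-x, we get -1e^-x + C

Answer: -e^-x + C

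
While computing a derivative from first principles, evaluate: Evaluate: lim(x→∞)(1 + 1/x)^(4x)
Rewrite as [(1 + 1/x)^x]^4.
lim(1 + 1/x)^x=e^1, so limit=(e^1)^4=e^4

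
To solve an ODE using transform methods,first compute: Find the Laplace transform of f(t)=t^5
L{t^n}=n!/s^(n + 1)
L{t^5}=5!/s^6=120/s^6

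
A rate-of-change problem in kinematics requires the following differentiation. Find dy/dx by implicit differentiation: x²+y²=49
Differentiate both sides: 2x + 2y·(dy/dx) = 0
Solve: dy/dx = -2x/(2y) = -x/y

Answer: dy/dx = -x/y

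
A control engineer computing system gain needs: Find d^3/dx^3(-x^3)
Apply power rule 3 times:
d^1: -3x^2
d^2: -6x
d^3: -6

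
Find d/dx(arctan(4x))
d/dx[arctan(u)]=u'/(1+u²), u=4x, u'=4

Answer: 4/(1+16x²)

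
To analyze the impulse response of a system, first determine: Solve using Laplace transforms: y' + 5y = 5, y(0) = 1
Take L of both sides: sY(s)-1+5Y(s)=5/s
Y(s)(s+5)=5/s+1
Y(s)=5/(s(s+5))+1/(s+5)
Partial fractions: 5/(s(s+5))=1/s - 1/(s+5)
So Y(s)=1/s
Inverse transform (L^(-1){1/s}=1, L^(-1){1/(s+5)}=e^(-5t)):

Answer: y(t)=1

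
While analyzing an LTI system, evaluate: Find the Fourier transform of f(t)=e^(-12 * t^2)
The Fourier transform of a Gaussian e^(-a*t^2) is sqrt(pi/a)*e^(-omega^2/(4a)).
With a=12: F(omega)=sqrt(pi/12)*e^(-omega^2/48)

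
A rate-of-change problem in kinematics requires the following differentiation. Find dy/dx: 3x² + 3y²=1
Differentiate: 6x + 6y·(dy/dx)=0
dy/dx=-6x/(6y)=-1·(x/y)

Answer: dy/dx=-1·(x/y)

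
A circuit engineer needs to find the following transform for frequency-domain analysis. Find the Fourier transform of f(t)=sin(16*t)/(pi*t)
sin(W*t)/(pi*t)=(W/pi)*sinc(W*t/pi) is the impulse response of the ideal low-pass filter with cutoff W (here W=16).
Its Fourier transform is a rectangular function:
F(omega)=1 for |omega| < 16, 0 otherwise

Answer: rect(omega/32) [i.e., 1 for |omega| < 16, 0 otherwise]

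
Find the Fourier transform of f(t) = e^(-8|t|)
Using the standard pair: F{e^(-a|t|)} = 2a/(a^2+omega^2)
With a = 8: F(omega) = 16/(64+omega^2)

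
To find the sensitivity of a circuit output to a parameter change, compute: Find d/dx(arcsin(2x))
d/dx[arcsin(u)]=u'/√(1-u²), u=2x, u'=2

Answer: 2/√(1-4x²)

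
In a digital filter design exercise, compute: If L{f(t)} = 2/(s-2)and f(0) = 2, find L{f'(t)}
L{f'(t)}=s·F(s) - f(0)=2s/(s-2) - 2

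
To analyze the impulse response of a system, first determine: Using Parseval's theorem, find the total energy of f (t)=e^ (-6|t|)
Parseval's theorem: E=integral |f(t)|^2 dt=(1/2pi) integral |F(omega)|^2 domega
E=integral_{-inf}^{inf} e^(-12|t|) dt=2 * integral_0^inf e^(-12t) dt=2/(2 * 6)=1/6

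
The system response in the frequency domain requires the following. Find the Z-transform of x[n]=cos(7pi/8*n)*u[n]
Z{cos(w0 * n) * u[n]} = z(z - cos(w0))/(z^2-2z * cos(w0)+1)
With w0 = 7pi/8: X(z) = z(z - cos(7pi/8))/(z^2-2z * cos(7pi/8)+1)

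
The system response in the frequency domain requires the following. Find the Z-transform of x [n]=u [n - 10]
Using the time-shift property: Z{u[n-10]} = z^(-10) * z/(z-1)
= z^(-9)/(z-1)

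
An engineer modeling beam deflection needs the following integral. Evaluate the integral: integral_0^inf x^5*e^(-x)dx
This is a Gamma integral. Substitute u = 1x:
integral_0^inf x^5*e^(-x) dx = (1/1^6) integral_0^inf u^5*e^(-u) du
= Gamma(6)/1^6 = 5!/1^6 = 120/1

Answer: 120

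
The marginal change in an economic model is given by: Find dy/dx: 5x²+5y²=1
Differentiate: 10x + 10y·(dy/dx)=0
dy/dx=-10x/(10y)=-1·(x/y)

Answer: dy/dx=-1·(x/y)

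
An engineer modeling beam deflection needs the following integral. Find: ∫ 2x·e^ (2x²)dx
Let u=2x², du=4x dx
∫ (1/2)e^u du=e^u/2+C

Answer: e^(2x²)/2+C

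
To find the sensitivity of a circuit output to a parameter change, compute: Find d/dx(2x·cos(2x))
Product rule: (fg)' = f'g+fg'
f = 2x, f' = 2
g = cos(2x), g' = -2·sin(2x)

Answer: 2·cos(2x)-4x·sin(2x)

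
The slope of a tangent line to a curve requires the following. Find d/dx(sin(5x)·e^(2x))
Product rule: (fg)' = f'g+fg'
f = sin(5x), f' = 5·cos(5x)
g = e^(2x), g' = 2·e^(2x)

Answer: 5·cos(5x)·e^(2x)+2·sin(5x)·e^(2x)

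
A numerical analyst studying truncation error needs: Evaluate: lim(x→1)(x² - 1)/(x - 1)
Factor: (x² - 1)=(x-1)(x+1)
Cancel (x-1): lim(x→1) (x+1)=2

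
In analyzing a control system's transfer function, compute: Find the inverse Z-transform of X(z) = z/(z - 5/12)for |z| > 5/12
Standard pair: z/(z-a) <-> a^n*u[n] for causal signals
With a=5/12: x[n]=(5/12)^n*u[n]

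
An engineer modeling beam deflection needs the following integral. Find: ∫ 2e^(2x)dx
Since d/dx[e^(2x)] = 2e^(2x), we get 1 e^(2x)+C

Answer: e^(2x)+C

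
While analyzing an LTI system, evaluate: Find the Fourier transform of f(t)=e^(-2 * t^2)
The Fourier transform of a Gaussian e^(-a*t^2) is sqrt(pi/a)*e^(-omega^2/(4a)).
With a=2: F(omega)=sqrt(pi/2)*e^(-omega^2/8)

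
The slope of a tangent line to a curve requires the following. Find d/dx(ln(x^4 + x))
Chain rule: d/dx[ln(u)]=u'/u where u=x^4+x
u'=4x^3+1

Answer: (4x^3+1)/(x^4+x)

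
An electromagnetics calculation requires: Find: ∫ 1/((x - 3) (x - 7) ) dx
Partial fractions: 1/((x-3)(x-7)) = A/(x-3)+B/(x-7)
A = -1/4, B = 1/4
∫ [-1/4· 1/(x-3)+1/4· 1/(x-7)] dx
= (1/4)[ln|x-7| - ln|x-3|]+C

Answer: (1/4)·ln|(x-7)/(x-3)|+C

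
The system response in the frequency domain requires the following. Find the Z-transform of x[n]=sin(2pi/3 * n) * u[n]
Z{sin(w0*n)*u[n]}=z*sin(w0)/(z^2-2z*cos(w0)+1)
With w0=2pi/3: X(z)=z*sin(2pi/3)/(z^2-2z*cos(2pi/3)+1)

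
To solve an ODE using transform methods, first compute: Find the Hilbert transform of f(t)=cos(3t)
The Hilbert transform shifts each frequency component by -pi/2.
H{cos(wt)} = sin(wt)
With w = 3: H{cos(3t)} = sin(3t)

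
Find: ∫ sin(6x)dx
Using substitution u=6x: ∫ sin(u) du/6=-cos(u)/6 + C

Answer: (-1/6)cos(6x) + C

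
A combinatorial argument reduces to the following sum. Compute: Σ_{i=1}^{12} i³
Using formula: Σ i^3 = [n(n+1)/2]² = [12·13/2]² = 6084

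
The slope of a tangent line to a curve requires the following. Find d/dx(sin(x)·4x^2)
Product rule: (fg)' = f'g + fg'
f = sin(x), f' = cos(x)
g = 4x^2, g' = 8x

Answer: 4·cos(x)·x^2 + 8·sin(x)·x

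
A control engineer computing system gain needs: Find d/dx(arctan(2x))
d/dx[arctan(u)]=u'/(1 + u²), u=2x, u'=2

Answer: 2/(1 + 4x²)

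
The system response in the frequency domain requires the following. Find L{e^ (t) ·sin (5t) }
First shifting: L{e^(at)f(t)} = F(s-a)
L{sin(5t)} = 5/(s²+25)
Shift: 5/((s-1)²+25)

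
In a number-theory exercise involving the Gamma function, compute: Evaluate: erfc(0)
erfc(x)=1 - erf(x); erfc(0)=1 - erf(0)=1-0=1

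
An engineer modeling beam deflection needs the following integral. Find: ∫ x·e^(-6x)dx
Integration by parts: u = x, dv = e^(-6x) dx
du = dx, v = e^(-6x)/(-6)
= x·e^(-6x)/(-6) - ∫ e^(-6x)/(-6) dx
= x·e^(-6x)/(-6) - e^(-6x)/36+C

Answer: e^(-6x)(x/(-6)-1/36)+C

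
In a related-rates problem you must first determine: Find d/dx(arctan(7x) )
d/dx[arctan(u)] = u'/(1+u²), u = 7x, u' = 7

Answer: 7/(1+49x²)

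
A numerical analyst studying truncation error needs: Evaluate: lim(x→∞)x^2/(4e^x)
Apply L'Hôpital 2 times (∞/∞ each time):
Eventually get 2!/(4e^x) → 0

Answer: 0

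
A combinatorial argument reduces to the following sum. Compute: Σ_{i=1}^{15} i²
Using formula: Σ i^2=n(n + 1)(2n + 1)/6=15·16·31/6=1240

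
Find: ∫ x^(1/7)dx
Power rule: ∫ x^(1/7) dx = x^(8/7)/(8/7)+C

Answer: (7/8)·x^(8/7)+C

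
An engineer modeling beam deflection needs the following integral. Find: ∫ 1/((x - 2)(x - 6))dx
Partial fractions: 1/((x-2)(x-6)) = A/(x-2) + B/(x-6)
A = -1/4, B = 1/4
∫ [-1/4· 1/(x-2) + 1/4· 1/(x-6)] dx
= (1/4)[ln|x-6| - ln|x-2|] + C

Answer: (1/4)·ln|(x-6)/(x-2)| + C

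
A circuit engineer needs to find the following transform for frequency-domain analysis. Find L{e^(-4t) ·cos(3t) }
First shifting: L{e^(at)f(t)}=F(s-a)
L{cos(3t)}=s/(s² + 9)
Shift: (s + 4)/((s + 4)² + 9)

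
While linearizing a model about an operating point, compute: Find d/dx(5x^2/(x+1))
Quotient rule: (f/g)'=(f'g - fg')/g²
f=5x^2, f'=10x
g=x+1, g'=1

Answer: (10x·(x+1)-5x^2)/(x+1)²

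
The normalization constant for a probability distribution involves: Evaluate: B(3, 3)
B(x,y) = Γ(x)Γ(y)/Γ(x + y) = (x-1)!(y-1)!/(x + y-1)!
B(3,3) = 2!·2!/5! = 1/30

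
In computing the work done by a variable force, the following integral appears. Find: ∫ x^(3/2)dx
Power rule: ∫ x^(3/2) dx = x^(5/2)/(5/2) + C

Answer: (2/5)·x^(5/2) + C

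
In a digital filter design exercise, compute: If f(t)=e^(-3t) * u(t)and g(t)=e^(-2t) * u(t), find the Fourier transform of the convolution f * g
By the convolution theorem: F{f*g} = F(omega)*G(omega)
F(omega) = 1/(3+j*omega), G(omega) = 1/(2+j*omega)
F{f*g} = 1/((3+j*omega)(2+j*omega))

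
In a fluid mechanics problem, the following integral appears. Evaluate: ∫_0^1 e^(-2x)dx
Antiderivative: (1/(-2))e^(-2x)
Evaluate: (1/(-2))(e^-2-1)

Answer: (e^-2-1)/(-2)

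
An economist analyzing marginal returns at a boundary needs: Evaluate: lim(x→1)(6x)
Polynomial is continuous, so substitute x = 1:
6·1 = 6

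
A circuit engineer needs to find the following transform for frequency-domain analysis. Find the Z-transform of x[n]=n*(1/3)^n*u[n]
Using the property Z{n * a^n * u[n]}=az/(z-a)^2
With a=1/3: X(z)=(1/3)z/(z - 1/3)^2, |z| > 1/3

Answer: (1/3)z/(z - 1/3)^2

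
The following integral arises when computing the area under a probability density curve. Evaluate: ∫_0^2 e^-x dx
Antiderivative: -e^-x
Evaluate: -(e^-2-1)

Answer: (e^-2-1)/(-1)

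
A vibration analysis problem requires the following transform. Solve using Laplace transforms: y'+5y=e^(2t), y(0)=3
Take L: sY - 3+5Y=1/(s-2)
Y(s+5)=1/(s-2)+3
Y=1/((s-2)(s+5))+3/(s+5)
Partial fractions: 1/((s-2)(s+5))=(1/7)/(s-2) - (1/7)/(s+5)
So Y=(1/7)/(s-2)+(20/7)/(s+5)
Inverse Laplace transform (L^(-1){1/(s-2)}=e^(2t), L^(-1){1/(s+5)}=e^(-5t)):

Answer: y(t)=(1/7)·e^(2t)+(20/7)·e^(-5t)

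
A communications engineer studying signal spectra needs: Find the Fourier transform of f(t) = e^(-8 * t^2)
The Fourier transform of a Gaussian e^(-a * t^2) is sqrt(pi/a) * e^(-omega^2/(4a)).
With a=8: F(omega)=sqrt(pi/8) * e^(-omega^2/32)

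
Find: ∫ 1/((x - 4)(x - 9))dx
Partial fractions: 1/((x-4)(x-9)) = A/(x-4)+B/(x-9)
A = -1/5, B = 1/5
∫ [-1/5· 1/(x-4)+1/5· 1/(x-9)] dx
= (1/5)[ln|x-9| - ln|x-4|]+C

Answer: (1/5)·ln|(x-9)/(x-4)|+C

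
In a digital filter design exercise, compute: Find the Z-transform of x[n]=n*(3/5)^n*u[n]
Using the property Z{n * a^n * u[n]} = az/(z-a)^2
With a = 3/5: X(z) = (3/5)z/(z - 3/5)^2, |z| > 3/5

Answer: (3/5)z/(z - 3/5)^2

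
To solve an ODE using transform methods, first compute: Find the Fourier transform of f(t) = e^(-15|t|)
Using the standard pair: F{e^(-a|t|)} = 2a/(a^2 + omega^2)
With a = 15: F(omega) = 30/(225 + omega^2)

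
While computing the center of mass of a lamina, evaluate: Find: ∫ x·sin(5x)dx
By parts: u=x, dv=sin(5x) dx
du=dx, v=-cos(5x)/5
=-x·cos(5x)/5+sin(5x)/5²+C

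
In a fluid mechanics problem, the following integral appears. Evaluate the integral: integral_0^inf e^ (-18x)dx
integral_0^inf e^(-18x) dx=[-1/18 * e^(-18x)]_0^inf
=0 - (-1/18)=1/18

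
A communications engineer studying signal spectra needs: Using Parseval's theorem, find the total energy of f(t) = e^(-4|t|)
Parseval's theorem: E = integral |f(t)|^2 dt = (1/2pi) integral |F(omega)|^2 domega
E = integral_{-inf}^{inf} e^(-8|t|) dt = 2*integral_0^inf e^(-8t) dt = 2/(2*4) = 1/4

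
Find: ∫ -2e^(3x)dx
Since d/dx[e^(3x)] = 3e^(3x), we get -2/3 e^(3x) + C

Answer: (-2/3)e^(3x) + C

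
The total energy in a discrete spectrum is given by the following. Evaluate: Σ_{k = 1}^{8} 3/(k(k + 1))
Partial fractions: 3/(k(k+1))=3/k - 3/(k+1)
Telescoping sum: 3(1-1/9)=3·8/9

Answer: 8/3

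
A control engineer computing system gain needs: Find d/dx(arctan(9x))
d/dx[arctan(u)] = u'/(1+u²), u = 9x, u' = 9

Answer: 9/(1+81x²)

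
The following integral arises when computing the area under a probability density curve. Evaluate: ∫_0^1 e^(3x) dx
Antiderivative: (1/3)e^(3x)
Evaluate: (1/3)(e^3 - 1)

Answer: (e^3 - 1)/3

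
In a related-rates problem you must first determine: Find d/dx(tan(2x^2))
Chain rule: d/dx[tan(u)] = sec²(u)·u' where u = 2x^2
u' = 4x

Answer: 4x·sec²(2x^2)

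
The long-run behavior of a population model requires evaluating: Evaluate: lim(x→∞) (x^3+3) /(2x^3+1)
Divide numerator and denominator by x^3:
lim (1+3/x^3)/(2+1/x^3)=1/2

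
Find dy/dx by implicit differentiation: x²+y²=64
Differentiate both sides: 2x + 2y·(dy/dx) = 0
Solve: dy/dx = -2x/(2y) = -x/y

Answer: dy/dx = -x/y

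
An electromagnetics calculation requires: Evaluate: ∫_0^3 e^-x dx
Antiderivative: -e^-x
Evaluate: -(e^-3-1)

Answer: (e^-3-1)/(-1)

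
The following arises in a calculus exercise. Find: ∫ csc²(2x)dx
Since d/dx[-cot(2x)]=2csc²(2x), integral=-cot(2x)/2 + C

Answer: (-1/2)cot(2x) + C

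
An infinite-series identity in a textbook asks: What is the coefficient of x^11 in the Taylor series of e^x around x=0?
Taylor series of e^x = Σ x^n/n!
Coefficient of x^11 = 1/11! = 1/39916800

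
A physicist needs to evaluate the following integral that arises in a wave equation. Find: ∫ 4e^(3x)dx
Since d/dx[e^(3x)]=3e^(3x), we get 4/3 e^(3x)+C

Answer: (4/3)e^(3x)+C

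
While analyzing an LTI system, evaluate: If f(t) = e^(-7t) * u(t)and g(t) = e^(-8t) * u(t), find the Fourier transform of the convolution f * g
By the convolution theorem: F{f * g}=F(omega) * G(omega)
F(omega)=1/(7+j * omega), G(omega)=1/(8+j * omega)
F{f * g}=1/((7+j * omega)(8+j * omega))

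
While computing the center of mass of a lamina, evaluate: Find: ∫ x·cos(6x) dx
By parts: u=x, dv=cos(6x) dx
du=dx, v=sin(6x)/6
=x·sin(6x)/6 + cos(6x)/6² + C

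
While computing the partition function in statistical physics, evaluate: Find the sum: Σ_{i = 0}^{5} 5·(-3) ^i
Geometric series: S=a(1 - r^n)/(1 - r)
a=5, r=-3, n=6
S=5(1-729)/4=-910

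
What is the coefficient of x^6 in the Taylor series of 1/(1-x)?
1/(1-x)=Σ x^n for |x|<1
All coefficients are 1

Answer: 1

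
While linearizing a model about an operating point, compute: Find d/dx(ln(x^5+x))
Chain rule: d/dx[ln(u)]=u'/u where u=x^5+x
u'=5x^4+1

Answer: (5x^4+1)/(x^5+x)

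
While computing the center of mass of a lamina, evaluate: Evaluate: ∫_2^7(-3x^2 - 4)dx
Step 1: Find antiderivative F(x) = -x^3 - 4x
Step 2: F(7) - F(2) = -371 - (-16) = -355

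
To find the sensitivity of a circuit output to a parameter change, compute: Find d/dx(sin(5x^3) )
Chain rule: d/dx[sin(u)] = cos(u)·u' where u = 5x^3
u' = 15x^2

Answer: 15x^2·cos(5x^3)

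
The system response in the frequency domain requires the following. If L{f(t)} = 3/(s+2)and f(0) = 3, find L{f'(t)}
L{f'(t)} = s·F(s) - f(0) = 3s/(s + 2) - 3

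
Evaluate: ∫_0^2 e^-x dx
Antiderivative: -e^-x
Evaluate: -(e^-2 - 1)

Answer: (e^-2 - 1)/(-1)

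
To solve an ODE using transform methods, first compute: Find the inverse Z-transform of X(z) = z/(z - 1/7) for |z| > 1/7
Standard pair: z/(z-a) <-> a^n * u[n] for causal signals
With a=1/7: x[n]=(1/7)^n * u[n]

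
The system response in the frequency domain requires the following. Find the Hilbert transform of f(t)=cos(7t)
The Hilbert transform shifts each frequency component by -pi/2.
H{cos(wt)}=sin(wt)
With w=7: H{cos(7t)}=sin(7t)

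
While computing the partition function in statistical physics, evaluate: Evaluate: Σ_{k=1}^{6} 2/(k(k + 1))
Partial fractions: 2/(k(k+1)) = 2/k - 2/(k+1)
Telescoping sum: 2(1-1/7) = 2·6/7

Answer: 12/7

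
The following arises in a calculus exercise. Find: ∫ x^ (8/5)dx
Power rule: ∫ x^(8/5) dx = x^(13/5)/(13/5)+C

Answer: (5/13)·x^(13/5)+C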